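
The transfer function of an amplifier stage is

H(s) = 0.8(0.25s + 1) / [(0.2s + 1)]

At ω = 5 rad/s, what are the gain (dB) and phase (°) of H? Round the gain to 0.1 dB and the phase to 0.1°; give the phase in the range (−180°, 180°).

At ω = 5 rad/s:
zero (1 + j5·0.25) = 1 + j1.25 → |·| ≈ 1.6008, ∠ ≈ 51.34°
pole (1 + j5·0.2) = 1 + j1 → |·| ≈ 1.4142, ∠ ≈ 45.00°
|H| = 0.8 · 1.6008 / (1.4142) ≈ 0.90556
Gain = 20 log₁₀(0.90556) ≈ -0.86 dB
∠H = (51.34°) − (45.00°) = 6.34°

-0.9 dB, 6.3°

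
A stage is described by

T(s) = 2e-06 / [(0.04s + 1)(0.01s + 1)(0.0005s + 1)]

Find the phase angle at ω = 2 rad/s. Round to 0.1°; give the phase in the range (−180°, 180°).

At ω = 2 rad/s:
pole (1 + j2·0.04) = 1 + j0.08 → |·| ≈ 1.0032, ∠ ≈ 4.57°
pole (1 + j2·0.01) = 1 + j0.02 → |·| ≈ 1.0002, ∠ ≈ 1.15°
pole (1 + j2·0.0005) = 1 + j0.001 → |·| ≈ 1, ∠ ≈ 0.06°
∠T = (0°) − (4.57° + 1.15° + 0.06°) = -5.78°

-5.8°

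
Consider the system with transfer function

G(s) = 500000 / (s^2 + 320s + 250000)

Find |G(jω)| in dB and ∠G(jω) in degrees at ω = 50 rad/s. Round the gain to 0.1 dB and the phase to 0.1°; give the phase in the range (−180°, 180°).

6.1 dB, -3.7°

At s = jω = j50:
quadratic: (j50)² + 320·j50 + 250000 = 247500 + j16000 → |·| ≈ 2.4802e+05, ∠ ≈ 3.70°
|G| = 500000 / 2.4802e+05 ≈ 2.016
Gain = 20 log₁₀(2.016) ≈ 6.09 dB
∠G = 0.00° − 3.70° = -3.70°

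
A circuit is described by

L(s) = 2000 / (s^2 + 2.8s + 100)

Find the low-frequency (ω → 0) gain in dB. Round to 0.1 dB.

26.0 dB

L(0) = 2000 / 100 = 20
20 log₁₀(20) ≈ 26.02 dB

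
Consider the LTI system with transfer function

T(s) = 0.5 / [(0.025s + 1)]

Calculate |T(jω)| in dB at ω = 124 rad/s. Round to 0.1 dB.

-16.3 dB

At ω = 124 rad/s:
pole (1 + j124·0.025) = 1 + j3.1 → |·| ≈ 3.2573, ∠ ≈ 72.12°
|T| = 0.5 · 1 / (3.2573) ≈ 0.1535
Gain = 20 log₁₀(0.1535) ≈ -16.28 dB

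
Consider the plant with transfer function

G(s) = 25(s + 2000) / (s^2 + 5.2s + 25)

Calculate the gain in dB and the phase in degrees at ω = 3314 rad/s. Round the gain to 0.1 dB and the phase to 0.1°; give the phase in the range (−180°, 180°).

At s = jω = j3314:
zero (s+2000): 2000 + j3314 → |·| = √(2000²+3314²) = √14982596 ≈ 3870.7, ∠ = arctan(3314/2000) ≈ 58.89°
quadratic: (j3314)² + 5.2·j3314 + 25 = -10982571 + j17232.8 → |·| ≈ 1.0983e+07, ∠ ≈ 179.91°
|G| = 25 · 3870.7 / 1.0983e+07 ≈ 0.0088107
Gain = 20 log₁₀(0.0088107) ≈ -41.10 dB
∠G = 58.89° − 179.91° = -121.02°

-41.1 dB, -121.0°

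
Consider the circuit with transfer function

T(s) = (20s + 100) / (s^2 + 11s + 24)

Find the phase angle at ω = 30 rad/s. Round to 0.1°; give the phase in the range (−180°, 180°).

Substitute s = j30:
Numerator: 20(j30) + 100 = 100 + j600
Denominator: (j30)^2 + 11(j30) + 24 = -876 + j330
|N| = √(100² + 600²) ≈ 608.28, ∠N ≈ 80.54°
|D| = √(876² + 330²) ≈ 936.1, ∠D ≈ 159.36°
∠T = 80.54° − 159.36° = -78.82°

-78.8°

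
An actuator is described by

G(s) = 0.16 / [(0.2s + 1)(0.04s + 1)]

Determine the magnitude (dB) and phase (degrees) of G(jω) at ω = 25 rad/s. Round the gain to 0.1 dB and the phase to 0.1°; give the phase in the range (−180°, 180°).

At ω = 25 rad/s:
pole (1 + j25·0.2) = 1 + j5 → |·| ≈ 5.099, ∠ ≈ 78.69°
pole (1 + j25·0.04) = 1 + j1 → |·| ≈ 1.4142, ∠ ≈ 45.00°
|G| = 0.16 · 1 / (5.099 · 1.4142) ≈ 0.022188
Gain = 20 log₁₀(0.022188) ≈ -33.08 dB
∠G = (0°) − (78.69° + 45.00°) = -123.69°

-33.1 dB, -123.7°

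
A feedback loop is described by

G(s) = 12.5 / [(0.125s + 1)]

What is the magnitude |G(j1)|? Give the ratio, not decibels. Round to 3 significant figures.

12.4

At ω = 1 rad/s:
pole (1 + j1·0.125) = 1 + j0.125 → |·| ≈ 1.0078, ∠ ≈ 7.13°
|G| = 12.5 · 1 / (1.0078) ≈ 12.403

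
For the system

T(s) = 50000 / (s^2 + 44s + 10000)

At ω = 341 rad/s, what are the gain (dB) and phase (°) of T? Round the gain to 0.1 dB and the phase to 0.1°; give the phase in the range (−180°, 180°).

-6.6 dB, -172.0°

At s = jω = j341:
quadratic: (j341)² + 44·j341 + 10000 = -106281 + j15004 → |·| ≈ 1.0733e+05, ∠ ≈ 171.96°
|T| = 50000 / 1.0733e+05 ≈ 0.46585
Gain = 20 log₁₀(0.46585) ≈ -6.64 dB
∠T = 0.00° − 171.96° = -171.96°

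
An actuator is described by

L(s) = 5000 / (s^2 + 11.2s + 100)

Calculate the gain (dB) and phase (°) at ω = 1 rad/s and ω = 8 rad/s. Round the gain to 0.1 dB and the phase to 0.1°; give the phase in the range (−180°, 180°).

ω = 1: 34.0 dB, -6.5°; ω = 8: 34.3 dB, -68.1°

At s = jω = j1:
quadratic: (j1)² + 11.2·j1 + 100 = 99 + j11.2 → |·| ≈ 99.632, ∠ ≈ 6.45°
|L| = 5000 / 99.632 ≈ 50.185
Gain = 20 log₁₀(50.185) ≈ 34.01 dB
∠L = 0.00° − 6.45° = -6.45°

At s = jω = j8:
quadratic: (j8)² + 11.2·j8 + 100 = 36 + j89.6 → |·| ≈ 96.562, ∠ ≈ 68.11°
|L| = 5000 / 96.562 ≈ 51.78
Gain = 20 log₁₀(51.78) ≈ 34.28 dB
∠L = 0.00° − 68.11° = -68.11°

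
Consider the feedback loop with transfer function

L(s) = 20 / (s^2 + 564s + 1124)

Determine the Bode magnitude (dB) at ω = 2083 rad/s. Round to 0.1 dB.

-107.0 dB

Substitute s = j2083:
Numerator: 20 = 20 + j0
Denominator: (j2083)^2 + 564(j2083) + 1124 = -4337765 + j1174812
|N| = √(20² + 0²) ≈ 20, ∠N ≈ 0.00°
|D| = √(4337765² + 1174812²) ≈ 4.494e+06, ∠D ≈ 164.85°
|L| = 20 / 4.494e+06 ≈ 4.4504e-06
Gain = 20 log₁₀(4.4504e-06) ≈ -107.03 dB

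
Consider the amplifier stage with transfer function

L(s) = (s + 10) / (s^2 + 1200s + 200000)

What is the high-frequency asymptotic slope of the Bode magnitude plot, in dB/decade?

Each pole contributes −20 dB/decade at high frequency; each zero contributes +20 dB/decade.
Net: 1 zero(s) − 2 pole(s) → -20 dB/decade.

-20 dB/decade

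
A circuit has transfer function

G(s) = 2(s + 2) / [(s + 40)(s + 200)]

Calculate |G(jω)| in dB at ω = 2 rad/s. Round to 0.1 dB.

At s = jω = j2:
zero (s+2): 2 + j2 → |·| = √(2²+2²) = √8 ≈ 2.8284, ∠ = arctan(2/2) ≈ 45.00°
pole (s+40): 40 + j2 → |·| = √(40²+2²) = √1604 ≈ 40.05, ∠ = arctan(2/40) ≈ 2.86°
pole (s+200): 200 + j2 → |·| = √(200²+2²) = √40004 ≈ 200.01, ∠ = arctan(2/200) ≈ 0.57°
|G| = 2 · 2.8284 / 8010.4 ≈ 0.00070618
Gain = 20 log₁₀(0.00070618) ≈ -63.02 dB

-63.0 dB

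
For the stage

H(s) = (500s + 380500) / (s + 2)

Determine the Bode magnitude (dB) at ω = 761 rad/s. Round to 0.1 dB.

57.0 dB

Substitute s = j761:
Numerator: 500(j761) + 380500 = 380500 + j380500
Denominator: (j761) + 2 = 2 + j761
|N| = √(380500² + 380500²) ≈ 5.3811e+05, ∠N ≈ 45.00°
|D| = √(2² + 761²) ≈ 761, ∠D ≈ 89.85°
|H| = 5.3811e+05 / 761 ≈ 707.11
Gain = 20 log₁₀(707.11) ≈ 56.99 dB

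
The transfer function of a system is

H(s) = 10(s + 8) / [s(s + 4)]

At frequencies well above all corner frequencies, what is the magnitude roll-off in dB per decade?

-20 dB/decade

Each pole contributes −20 dB/decade at high frequency; each zero contributes +20 dB/decade.
Net: 1 zero(s) − 2 pole(s) → -20 dB/decade.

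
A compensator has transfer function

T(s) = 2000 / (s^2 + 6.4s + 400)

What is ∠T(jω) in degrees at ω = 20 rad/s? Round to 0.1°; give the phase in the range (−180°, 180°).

At s = jω = j20:
quadratic: (j20)² + 6.4·j20 + 400 = 0 + j128 → |·| ≈ 128, ∠ ≈ 90.00°
∠T = 0.00° − 90.00° = -90.00°

-90.0°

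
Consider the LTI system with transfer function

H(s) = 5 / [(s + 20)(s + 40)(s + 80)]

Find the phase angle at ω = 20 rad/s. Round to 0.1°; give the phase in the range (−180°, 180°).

-85.6°

At s = jω = j20:
pole (s+20): 20 + j20 → |·| = √(20²+20²) = √800 ≈ 28.284, ∠ = arctan(20/20) ≈ 45.00°
pole (s+40): 40 + j20 → |·| = √(40²+20²) = √2000 ≈ 44.721, ∠ = arctan(20/40) ≈ 26.57°
pole (s+80): 80 + j20 → |·| = √(80²+20²) = √6800 ≈ 82.462, ∠ = arctan(20/80) ≈ 14.04°
∠H = 0.00° − 85.61° = -85.61°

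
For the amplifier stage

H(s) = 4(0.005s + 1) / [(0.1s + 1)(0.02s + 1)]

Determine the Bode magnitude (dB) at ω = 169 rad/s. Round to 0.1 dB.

At ω = 169 rad/s:
zero (1 + j169·0.005) = 1 + j0.845 → |·| ≈ 1.3092, ∠ ≈ 40.20°
pole (1 + j169·0.1) = 1 + j16.9 → |·| ≈ 16.93, ∠ ≈ 86.61°
pole (1 + j169·0.02) = 1 + j3.38 → |·| ≈ 3.5248, ∠ ≈ 73.52°
|H| = 4 · 1.3092 / (16.93 · 3.5248) ≈ 0.087756
Gain = 20 log₁₀(0.087756) ≈ -21.13 dB

-21.1 dB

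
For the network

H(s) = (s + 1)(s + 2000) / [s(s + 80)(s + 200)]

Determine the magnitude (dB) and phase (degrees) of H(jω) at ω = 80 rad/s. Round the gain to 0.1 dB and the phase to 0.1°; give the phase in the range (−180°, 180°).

At s = jω = j80:
zero (s+1): 1 + j80 → |·| = √(1²+80²) = √6401 ≈ 80.006, ∠ = arctan(80/1) ≈ 89.28°
zero (s+2000): 2000 + j80 → |·| = √(2000²+80²) = √4006400 ≈ 2001.6, ∠ = arctan(80/2000) ≈ 2.29°
pole (s+80): 80 + j80 → |·| = √(80²+80²) = √12800 ≈ 113.14, ∠ = arctan(80/80) ≈ 45.00°
pole (s+200): 200 + j80 → |·| = √(200²+80²) = √46400 ≈ 215.41, ∠ = arctan(80/200) ≈ 21.80°
pole at origin: |s| = 80, ∠ = 90.00° (in denominator)
|H| = 1 · 1.6014e+05 / 1.9497e+06 ≈ 0.082136
Gain = 20 log₁₀(0.082136) ≈ -21.71 dB
∠H = 91.57° − 156.80° = -65.23°

-21.7 dB, -65.2°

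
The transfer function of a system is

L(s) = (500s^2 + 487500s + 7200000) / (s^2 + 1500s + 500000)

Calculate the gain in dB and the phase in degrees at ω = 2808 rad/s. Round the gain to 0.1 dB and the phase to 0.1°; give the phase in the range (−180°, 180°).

Substitute s = j2808:
Numerator: 500(j2808)^2 + 487500(j2808) + 7200000 = -3935232000 + j1368900000
Denominator: (j2808)^2 + 1500(j2808) + 500000 = -7384864 + j4212000
|N| = √(3935232000² + 1368900000²) ≈ 4.1665e+09, ∠N ≈ 160.82°
|D| = √(7384864² + 4212000²) ≈ 8.5016e+06, ∠D ≈ 150.30°
|L| = 4.1665e+09 / 8.5016e+06 ≈ 490.08
Gain = 20 log₁₀(490.08) ≈ 53.81 dB
∠L = 160.82° − 150.30° = 10.52°

53.8 dB, 10.5°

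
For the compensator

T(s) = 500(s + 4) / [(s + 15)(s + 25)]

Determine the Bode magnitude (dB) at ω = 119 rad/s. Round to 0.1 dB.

At s = jω = j119:
zero (s+4): 4 + j119 → |·| = √(4²+119²) = √14177 ≈ 119.07, ∠ = arctan(119/4) ≈ 88.07°
pole (s+15): 15 + j119 → |·| = √(15²+119²) = √14386 ≈ 119.94, ∠ = arctan(119/15) ≈ 82.82°
pole (s+25): 25 + j119 → |·| = √(25²+119²) = √14786 ≈ 121.6, ∠ = arctan(119/25) ≈ 78.14°
|T| = 500 · 119.07 / 14585 ≈ 4.0819
Gain = 20 log₁₀(4.0819) ≈ 12.22 dB

12.2 dB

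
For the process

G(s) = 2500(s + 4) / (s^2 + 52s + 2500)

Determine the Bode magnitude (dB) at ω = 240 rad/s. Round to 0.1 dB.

At s = jω = j240:
zero (s+4): 4 + j240 → |·| = √(4²+240²) = √57616 ≈ 240.03, ∠ = arctan(240/4) ≈ 89.05°
quadratic: (j240)² + 52·j240 + 2500 = -55100 + j12480 → |·| ≈ 56496, ∠ ≈ 167.24°
|G| = 2500 · 240.03 / 56496 ≈ 10.622
Gain = 20 log₁₀(10.622) ≈ 20.52 dB

20.5 dB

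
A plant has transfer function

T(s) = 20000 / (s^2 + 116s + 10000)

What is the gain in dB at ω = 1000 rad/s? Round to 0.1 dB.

At s = jω = j1000:
quadratic: (j1000)² + 116·j1000 + 10000 = -990000 + j116000 → |·| ≈ 9.9677e+05, ∠ ≈ 173.32°
|T| = 20000 / 9.9677e+05 ≈ 0.020065
Gain = 20 log₁₀(0.020065) ≈ -33.95 dB

-34.0 dB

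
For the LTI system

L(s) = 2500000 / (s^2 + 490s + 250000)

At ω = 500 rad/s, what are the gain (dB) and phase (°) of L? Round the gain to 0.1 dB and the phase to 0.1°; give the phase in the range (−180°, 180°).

At s = jω = j500:
quadratic: (j500)² + 490·j500 + 250000 = 0 + j245000 → |·| ≈ 2.45e+05, ∠ ≈ 90.00°
|L| = 2500000 / 2.45e+05 ≈ 10.204
Gain = 20 log₁₀(10.204) ≈ 20.18 dB
∠L = 0.00° − 90.00° = -90.00°

20.2 dB, -90.0°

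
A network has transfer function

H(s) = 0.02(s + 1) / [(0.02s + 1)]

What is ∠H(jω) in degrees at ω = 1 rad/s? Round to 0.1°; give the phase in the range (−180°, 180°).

43.9°

At ω = 1 rad/s:
zero (1 + j1·1) = 1 + j1 → |·| ≈ 1.4142, ∠ ≈ 45.00°
pole (1 + j1·0.02) = 1 + j0.02 → |·| ≈ 1.0002, ∠ ≈ 1.15°
∠H = (45.00°) − (1.15°) = 43.85°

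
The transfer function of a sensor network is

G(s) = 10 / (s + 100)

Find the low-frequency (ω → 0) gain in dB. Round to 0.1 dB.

-20.0 dB

G(0) = 10 / (100) = 0.1
20 log₁₀(0.1) ≈ -20.00 dB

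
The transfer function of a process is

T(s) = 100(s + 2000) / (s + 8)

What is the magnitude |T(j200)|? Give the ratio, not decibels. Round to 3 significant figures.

1.00e+03

At s = jω = j200:
zero (s+2000): 2000 + j200 → |·| = √(2000²+200²) = √4040000 ≈ 2010, ∠ = arctan(200/2000) ≈ 5.71°
pole (s+8): 8 + j200 → |·| = √(8²+200²) = √40064 ≈ 200.16, ∠ = arctan(200/8) ≈ 87.71°
|T| = 100 · 2010 / 200.16 ≈ 1004.2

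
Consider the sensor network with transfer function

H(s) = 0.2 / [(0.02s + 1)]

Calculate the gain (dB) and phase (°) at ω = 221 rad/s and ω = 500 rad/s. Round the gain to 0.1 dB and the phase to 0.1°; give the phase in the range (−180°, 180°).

At ω = 221 rad/s:
pole (1 + j221·0.02) = 1 + j4.42 → |·| ≈ 4.5317, ∠ ≈ 77.25°
|H| = 0.2 · 1 / (4.5317) ≈ 0.044134
Gain = 20 log₁₀(0.044134) ≈ -27.10 dB
∠H = (0°) − (77.25°) = -77.25°

At ω = 500 rad/s:
pole (1 + j500·0.02) = 1 + j10 → |·| ≈ 10.05, ∠ ≈ 84.29°
|H| = 0.2 · 1 / (10.05) ≈ 0.0199
Gain = 20 log₁₀(0.0199) ≈ -34.02 dB
∠H = (0°) − (84.29°) = -84.29°

ω = 221: -27.1 dB, -77.3°; ω = 500: -34.0 dB, -84.3°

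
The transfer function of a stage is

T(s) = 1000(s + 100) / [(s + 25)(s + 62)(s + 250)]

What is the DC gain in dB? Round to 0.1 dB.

T(0) = 1000·100 / (25·62·250) ≈ 0.25806
20 log₁₀(0.25806) ≈ -11.77 dB

-11.8 dB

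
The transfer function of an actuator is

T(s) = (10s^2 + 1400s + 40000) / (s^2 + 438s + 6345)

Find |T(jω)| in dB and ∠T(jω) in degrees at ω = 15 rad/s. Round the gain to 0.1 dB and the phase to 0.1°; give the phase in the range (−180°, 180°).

Substitute s = j15:
Numerator: 10(j15)^2 + 1400(j15) + 40000 = 37750 + j21000
Denominator: (j15)^2 + 438(j15) + 6345 = 6120 + j6570
|N| = √(37750² + 21000²) ≈ 43198, ∠N ≈ 29.09°
|D| = √(6120² + 6570²) ≈ 8978.8, ∠D ≈ 47.03°
|T| = 43198 / 8978.8 ≈ 4.8111
Gain = 20 log₁₀(4.8111) ≈ 13.64 dB
∠T = 29.09° − 47.03° = -17.94°

13.6 dB, -17.9°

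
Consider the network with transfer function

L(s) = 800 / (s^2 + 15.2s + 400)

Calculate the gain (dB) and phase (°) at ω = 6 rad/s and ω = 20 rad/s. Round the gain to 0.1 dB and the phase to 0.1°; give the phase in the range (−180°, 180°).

At s = jω = j6:
quadratic: (j6)² + 15.2·j6 + 400 = 364 + j91.2 → |·| ≈ 375.25, ∠ ≈ 14.07°
|L| = 800 / 375.25 ≈ 2.1319
Gain = 20 log₁₀(2.1319) ≈ 6.58 dB
∠L = 0.00° − 14.07° = -14.07°

At s = jω = j20:
quadratic: (j20)² + 15.2·j20 + 400 = 0 + j304 → |·| ≈ 304, ∠ ≈ 90.00°
|L| = 800 / 304 ≈ 2.6316
Gain = 20 log₁₀(2.6316) ≈ 8.40 dB
∠L = 0.00° − 90.00° = -90.00°

ω = 6: 6.6 dB, -14.1°; ω = 20: 8.4 dB, -90.0°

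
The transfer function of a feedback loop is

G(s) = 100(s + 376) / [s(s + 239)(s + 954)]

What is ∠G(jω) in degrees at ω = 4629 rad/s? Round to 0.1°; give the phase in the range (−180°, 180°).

-170.0°

At s = jω = j4629:
zero (s+376): 376 + j4629 → |·| = √(376²+4629²) = √21569017 ≈ 4644.2, ∠ = arctan(4629/376) ≈ 85.36°
pole (s+239): 239 + j4629 → |·| = √(239²+4629²) = √21484762 ≈ 4635.2, ∠ = arctan(4629/239) ≈ 87.04°
pole (s+954): 954 + j4629 → |·| = √(954²+4629²) = √22337757 ≈ 4726.3, ∠ = arctan(4629/954) ≈ 78.35°
pole at origin: |s| = 4629, ∠ = 90.00° (in denominator)
∠G = 85.36° − 255.39° = -170.03°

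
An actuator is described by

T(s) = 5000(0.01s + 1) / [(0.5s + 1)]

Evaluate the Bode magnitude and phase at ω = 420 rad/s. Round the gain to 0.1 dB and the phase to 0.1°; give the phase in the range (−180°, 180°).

At ω = 420 rad/s:
zero (1 + j420·0.01) = 1 + j4.2 → |·| ≈ 4.3174, ∠ ≈ 76.61°
pole (1 + j420·0.5) = 1 + j210 → |·| ≈ 210, ∠ ≈ 89.73°
|T| = 5000 · 4.3174 / (210) ≈ 102.8
Gain = 20 log₁₀(102.8) ≈ 40.24 dB
∠T = (76.61°) − (89.73°) = -13.12°

40.2 dB, -13.1°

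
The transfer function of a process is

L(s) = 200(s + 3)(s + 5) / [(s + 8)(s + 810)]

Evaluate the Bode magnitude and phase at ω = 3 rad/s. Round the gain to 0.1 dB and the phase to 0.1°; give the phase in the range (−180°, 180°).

-2.9 dB, 55.2°

At s = jω = j3:
zero (s+3): 3 + j3 → |·| = √(3²+3²) = √18 ≈ 4.2426, ∠ = arctan(3/3) ≈ 45.00°
zero (s+5): 5 + j3 → |·| = √(5²+3²) = √34 ≈ 5.831, ∠ = arctan(3/5) ≈ 30.96°
pole (s+8): 8 + j3 → |·| = √(8²+3²) = √73 ≈ 8.544, ∠ = arctan(3/8) ≈ 20.56°
pole (s+810): 810 + j3 → |·| = √(810²+3²) = √656109 ≈ 810.01, ∠ = arctan(3/810) ≈ 0.21°
|L| = 200 · 24.739 / 6920.7 ≈ 0.71493
Gain = 20 log₁₀(0.71493) ≈ -2.91 dB
∠L = 75.96° − 20.77° = 55.19°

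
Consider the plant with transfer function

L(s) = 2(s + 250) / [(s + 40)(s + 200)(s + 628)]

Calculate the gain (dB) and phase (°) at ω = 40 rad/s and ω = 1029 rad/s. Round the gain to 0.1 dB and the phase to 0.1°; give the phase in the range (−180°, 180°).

ω = 40: -83.1 dB, -50.9°; ω = 1029: -115.8 dB, -149.0°

At s = jω = j40:
zero (s+250): 250 + j40 → |·| = √(250²+40²) = √64100 ≈ 253.18, ∠ = arctan(40/250) ≈ 9.09°
pole (s+40): 40 + j40 → |·| = √(40²+40²) = √3200 ≈ 56.569, ∠ = arctan(40/40) ≈ 45.00°
pole (s+200): 200 + j40 → |·| = √(200²+40²) = √41600 ≈ 203.96, ∠ = arctan(40/200) ≈ 11.31°
pole (s+628): 628 + j40 → |·| = √(628²+40²) = √395984 ≈ 629.27, ∠ = arctan(40/628) ≈ 3.64°
|L| = 2 · 253.18 / 7.2604e+06 ≈ 6.9743e-05
Gain = 20 log₁₀(6.9743e-05) ≈ -83.13 dB
∠L = 9.09° − 59.95° = -50.86°

At s = jω = j1029:
zero (s+250): 250 + j1029 → |·| = √(250²+1029²) = √1121341 ≈ 1058.9, ∠ = arctan(1029/250) ≈ 76.34°
pole (s+40): 40 + j1029 → |·| = √(40²+1029²) = √1060441 ≈ 1029.8, ∠ = arctan(1029/40) ≈ 87.77°
pole (s+200): 200 + j1029 → |·| = √(200²+1029²) = √1098841 ≈ 1048.3, ∠ = arctan(1029/200) ≈ 79.00°
pole (s+628): 628 + j1029 → |·| = √(628²+1029²) = √1453225 ≈ 1205.5, ∠ = arctan(1029/628) ≈ 58.60°
|L| = 2 · 1058.9 / 1.3014e+09 ≈ 1.6273e-06
Gain = 20 log₁₀(1.6273e-06) ≈ -115.77 dB
∠L = 76.34° − 225.37° = -149.03°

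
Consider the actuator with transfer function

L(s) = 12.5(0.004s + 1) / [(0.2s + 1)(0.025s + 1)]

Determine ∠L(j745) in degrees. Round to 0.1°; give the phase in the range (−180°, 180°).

At ω = 745 rad/s:
zero (1 + j745·0.004) = 1 + j2.98 → |·| ≈ 3.1433, ∠ ≈ 71.45°
pole (1 + j745·0.2) = 1 + j149 → |·| ≈ 149, ∠ ≈ 89.62°
pole (1 + j745·0.025) = 1 + j18.625 → |·| ≈ 18.652, ∠ ≈ 86.93°
∠L = (71.45°) − (89.62° + 86.93°) = -105.10°

-105.1°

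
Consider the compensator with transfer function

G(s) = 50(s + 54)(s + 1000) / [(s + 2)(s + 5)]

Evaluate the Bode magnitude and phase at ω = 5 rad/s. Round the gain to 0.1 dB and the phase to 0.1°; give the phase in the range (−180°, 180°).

97.1 dB, -107.6°

At s = jω = j5:
zero (s+54): 54 + j5 → |·| = √(54²+5²) = √2941 ≈ 54.231, ∠ = arctan(5/54) ≈ 5.29°
zero (s+1000): 1000 + j5 → |·| = √(1000²+5²) = √1000025 ≈ 1000, ∠ = arctan(5/1000) ≈ 0.29°
pole (s+2): 2 + j5 → |·| = √(2²+5²) = √29 ≈ 5.3852, ∠ = arctan(5/2) ≈ 68.20°
pole (s+5): 5 + j5 → |·| = √(5²+5²) = √50 ≈ 7.0711, ∠ = arctan(5/5) ≈ 45.00°
|G| = 50 · 54231 / 38.079 ≈ 71209
Gain = 20 log₁₀(71209) ≈ 97.05 dB
∠G = 5.58° − 113.20° = -107.62°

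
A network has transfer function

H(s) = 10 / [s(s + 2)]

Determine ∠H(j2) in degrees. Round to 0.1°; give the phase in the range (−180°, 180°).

At s = jω = j2:
pole (s+2): 2 + j2 → |·| = √(2²+2²) = √8 ≈ 2.8284, ∠ = arctan(2/2) ≈ 45.00°
pole at origin: |s| = 2, ∠ = 90.00° (in denominator)
∠H = 0.00° − 135.00° = -135.00°

-135.0°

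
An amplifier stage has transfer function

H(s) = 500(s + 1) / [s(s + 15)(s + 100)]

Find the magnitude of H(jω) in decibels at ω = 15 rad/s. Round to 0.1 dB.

-12.6 dB

At s = jω = j15:
zero (s+1): 1 + j15 → |·| = √(1²+15²) = √226 ≈ 15.033, ∠ = arctan(15/1) ≈ 86.19°
pole (s+15): 15 + j15 → |·| = √(15²+15²) = √450 ≈ 21.213, ∠ = arctan(15/15) ≈ 45.00°
pole (s+100): 100 + j15 → |·| = √(100²+15²) = √10225 ≈ 101.12, ∠ = arctan(15/100) ≈ 8.53°
pole at origin: |s| = 15, ∠ = 90.00° (in denominator)
|H| = 500 · 15.033 / 32176 ≈ 0.23361
Gain = 20 log₁₀(0.23361) ≈ -12.63 dB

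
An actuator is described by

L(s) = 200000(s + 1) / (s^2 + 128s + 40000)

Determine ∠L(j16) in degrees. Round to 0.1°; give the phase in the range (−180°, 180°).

83.5°

At s = jω = j16:
zero (s+1): 1 + j16 → |·| = √(1²+16²) = √257 ≈ 16.031, ∠ = arctan(16/1) ≈ 86.42°
quadratic: (j16)² + 128·j16 + 40000 = 39744 + j2048 → |·| ≈ 39797, ∠ ≈ 2.95°
∠L = 86.42° − 2.95° = 83.47°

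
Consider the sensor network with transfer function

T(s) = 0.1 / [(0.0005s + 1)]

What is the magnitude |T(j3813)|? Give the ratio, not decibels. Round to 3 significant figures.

At ω = 3813 rad/s:
pole (1 + j3813·0.0005) = 1 + j1.9065 → |·| ≈ 2.1528, ∠ ≈ 62.32°
|T| = 0.1 · 1 / (2.1528) ≈ 0.046451

0.0465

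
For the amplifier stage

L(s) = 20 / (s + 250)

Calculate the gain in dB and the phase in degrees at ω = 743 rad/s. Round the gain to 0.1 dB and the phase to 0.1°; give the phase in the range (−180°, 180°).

-31.9 dB, -71.4°

Substitute s = j743:
Numerator: 20 = 20 + j0
Denominator: (j743) + 250 = 250 + j743
|N| = √(20² + 0²) ≈ 20, ∠N ≈ 0.00°
|D| = √(250² + 743²) ≈ 783.93, ∠D ≈ 71.40°
|L| = 20 / 783.93 ≈ 0.025512
Gain = 20 log₁₀(0.025512) ≈ -31.87 dB
∠L = 0.00° − 71.40° = -71.40°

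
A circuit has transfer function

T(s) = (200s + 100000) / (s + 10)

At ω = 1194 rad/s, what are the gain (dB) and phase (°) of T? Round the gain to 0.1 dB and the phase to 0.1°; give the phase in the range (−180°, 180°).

46.7 dB, -22.2°

Substitute s = j1194:
Numerator: 200(j1194) + 100000 = 100000 + j238800
Denominator: (j1194) + 10 = 10 + j1194
|N| = √(100000² + 238800²) ≈ 2.5889e+05, ∠N ≈ 67.28°
|D| = √(10² + 1194²) ≈ 1194, ∠D ≈ 89.52°
|T| = 2.5889e+05 / 1194 ≈ 216.83
Gain = 20 log₁₀(216.83) ≈ 46.72 dB
∠T = 67.28° − 89.52° = -22.24°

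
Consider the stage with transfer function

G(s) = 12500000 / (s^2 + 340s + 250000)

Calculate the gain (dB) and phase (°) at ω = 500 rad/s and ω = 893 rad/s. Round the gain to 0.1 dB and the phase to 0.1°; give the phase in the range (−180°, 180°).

At s = jω = j500:
quadratic: (j500)² + 340·j500 + 250000 = 0 + j170000 → |·| ≈ 1.7e+05, ∠ ≈ 90.00°
|G| = 12500000 / 1.7e+05 ≈ 73.529
Gain = 20 log₁₀(73.529) ≈ 37.33 dB
∠G = 0.00° − 90.00° = -90.00°

At s = jω = j893:
quadratic: (j893)² + 340·j893 + 250000 = -547449 + j303620 → |·| ≈ 6.2601e+05, ∠ ≈ 150.99°
|G| = 12500000 / 6.2601e+05 ≈ 19.968
Gain = 20 log₁₀(19.968) ≈ 26.01 dB
∠G = 0.00° − 150.99° = -150.99°

ω = 500: 37.3 dB, -90.0°; ω = 893: 26.0 dB, -151.0°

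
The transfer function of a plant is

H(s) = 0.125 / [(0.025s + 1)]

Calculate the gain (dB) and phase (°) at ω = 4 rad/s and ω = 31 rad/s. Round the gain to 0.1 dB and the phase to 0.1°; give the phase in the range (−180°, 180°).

At ω = 4 rad/s:
pole (1 + j4·0.025) = 1 + j0.1 → |·| ≈ 1.005, ∠ ≈ 5.71°
|H| = 0.125 · 1 / (1.005) ≈ 0.12438
Gain = 20 log₁₀(0.12438) ≈ -18.10 dB
∠H = (0°) − (5.71°) = -5.71°

At ω = 31 rad/s:
pole (1 + j31·0.025) = 1 + j0.775 → |·| ≈ 1.2652, ∠ ≈ 37.78°
|H| = 0.125 · 1 / (1.2652) ≈ 0.098799
Gain = 20 log₁₀(0.098799) ≈ -20.10 dB
∠H = (0°) − (37.78°) = -37.78°

ω = 4: -18.1 dB, -5.7°; ω = 31: -20.1 dB, -37.8°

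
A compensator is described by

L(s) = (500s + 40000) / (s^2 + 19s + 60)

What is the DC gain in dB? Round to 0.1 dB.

L(0) = 40000 / 60 ≈ 666.67
20 log₁₀(666.67) ≈ 56.48 dB

56.5 dB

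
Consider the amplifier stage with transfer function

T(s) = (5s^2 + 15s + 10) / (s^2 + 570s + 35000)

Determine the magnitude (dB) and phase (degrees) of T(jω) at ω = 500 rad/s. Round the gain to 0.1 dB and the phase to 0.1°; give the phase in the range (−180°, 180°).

10.9 dB, 52.6°

Substitute s = j500:
Numerator: 5(j500)^2 + 15(j500) + 10 = -1249990 + j7500
Denominator: (j500)^2 + 570(j500) + 35000 = -215000 + j285000
|N| = √(1249990² + 7500²) ≈ 1.25e+06, ∠N ≈ 179.66°
|D| = √(215000² + 285000²) ≈ 3.57e+05, ∠D ≈ 127.03°
|T| = 1.25e+06 / 3.57e+05 ≈ 3.5014
Gain = 20 log₁₀(3.5014) ≈ 10.88 dB
∠T = 179.66° − 127.03° = 52.63°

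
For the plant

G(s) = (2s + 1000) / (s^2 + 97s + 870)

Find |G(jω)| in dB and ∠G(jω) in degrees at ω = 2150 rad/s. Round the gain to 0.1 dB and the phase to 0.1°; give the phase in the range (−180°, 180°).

Substitute s = j2150:
Numerator: 2(j2150) + 1000 = 1000 + j4300
Denominator: (j2150)^2 + 97(j2150) + 870 = -4621630 + j208550
|N| = √(1000² + 4300²) ≈ 4414.7, ∠N ≈ 76.91°
|D| = √(4621630² + 208550²) ≈ 4.6263e+06, ∠D ≈ 177.42°
|G| = 4414.7 / 4.6263e+06 ≈ 0.00095426
Gain = 20 log₁₀(0.00095426) ≈ -60.41 dB
∠G = 76.91° − 177.42° = -100.51°

-60.4 dB, -100.5°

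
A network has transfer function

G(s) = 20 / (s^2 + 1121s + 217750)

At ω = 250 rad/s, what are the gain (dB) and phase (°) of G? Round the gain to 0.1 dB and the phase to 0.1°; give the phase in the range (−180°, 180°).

-84.1 dB, -61.0°

Substitute s = j250:
Numerator: 20 = 20 + j0
Denominator: (j250)^2 + 1121(j250) + 217750 = 155250 + j280250
|N| = √(20² + 0²) ≈ 20, ∠N ≈ 0.00°
|D| = √(155250² + 280250²) ≈ 3.2038e+05, ∠D ≈ 61.01°
|G| = 20 / 3.2038e+05 ≈ 6.2426e-05
Gain = 20 log₁₀(6.2426e-05) ≈ -84.09 dB
∠G = 0.00° − 61.01° = -61.01°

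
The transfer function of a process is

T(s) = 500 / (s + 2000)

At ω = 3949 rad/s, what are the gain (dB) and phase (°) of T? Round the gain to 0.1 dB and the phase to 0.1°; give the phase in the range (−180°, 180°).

-18.9 dB, -63.1°

At s = jω = j3949:
pole (s+2000): 2000 + j3949 → |·| = √(2000²+3949²) = √19594601 ≈ 4426.6, ∠ = arctan(3949/2000) ≈ 63.14°
|T| = 500 / 4426.6 ≈ 0.11295
Gain = 20 log₁₀(0.11295) ≈ -18.94 dB
∠T = 0.00° − 63.14° = -63.14°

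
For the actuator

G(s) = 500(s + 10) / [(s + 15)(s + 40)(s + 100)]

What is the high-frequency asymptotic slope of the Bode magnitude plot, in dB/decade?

-40 dB/decade

Each pole contributes −20 dB/decade at high frequency; each zero contributes +20 dB/decade.
Net: 1 zero(s) − 3 pole(s) → -40 dB/decade.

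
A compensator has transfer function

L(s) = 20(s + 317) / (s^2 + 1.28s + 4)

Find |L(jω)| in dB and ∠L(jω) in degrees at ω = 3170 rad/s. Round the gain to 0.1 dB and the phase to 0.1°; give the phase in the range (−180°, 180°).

At s = jω = j3170:
zero (s+317): 317 + j3170 → |·| = √(317²+3170²) = √10149389 ≈ 3185.8, ∠ = arctan(3170/317) ≈ 84.29°
quadratic: (j3170)² + 1.28·j3170 + 4 = -10048896 + j4057.6 → |·| ≈ 1.0049e+07, ∠ ≈ 179.98°
|L| = 20 · 3185.8 / 1.0049e+07 ≈ 0.0063405
Gain = 20 log₁₀(0.0063405) ≈ -43.96 dB
∠L = 84.29° − 179.98° = -95.69°

-44.0 dB, -95.7°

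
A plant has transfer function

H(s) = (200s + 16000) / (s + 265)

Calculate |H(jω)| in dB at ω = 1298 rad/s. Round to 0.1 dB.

45.9 dB

Substitute s = j1298:
Numerator: 200(j1298) + 16000 = 16000 + j259600
Denominator: (j1298) + 265 = 265 + j1298
|N| = √(16000² + 259600²) ≈ 2.6009e+05, ∠N ≈ 86.47°
|D| = √(265² + 1298²) ≈ 1324.8, ∠D ≈ 78.46°
|H| = 2.6009e+05 / 1324.8 ≈ 196.32
Gain = 20 log₁₀(196.32) ≈ 45.86 dB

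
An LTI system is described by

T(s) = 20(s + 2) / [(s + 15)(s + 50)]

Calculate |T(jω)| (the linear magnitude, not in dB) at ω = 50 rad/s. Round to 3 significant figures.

At s = jω = j50:
zero (s+2): 2 + j50 → |·| = √(2²+50²) = √2504 ≈ 50.04, ∠ = arctan(50/2) ≈ 87.71°
pole (s+15): 15 + j50 → |·| = √(15²+50²) = √2725 ≈ 52.202, ∠ = arctan(50/15) ≈ 73.30°
pole (s+50): 50 + j50 → |·| = √(50²+50²) = √5000 ≈ 70.711, ∠ = arctan(50/50) ≈ 45.00°
|T| = 20 · 50.04 / 3691.3 ≈ 0.27112

0.271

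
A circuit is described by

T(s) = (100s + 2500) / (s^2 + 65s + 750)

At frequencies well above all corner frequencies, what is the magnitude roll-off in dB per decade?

Each pole contributes −20 dB/decade at high frequency; each zero contributes +20 dB/decade.
Net: 1 zero(s) − 2 pole(s) → -20 dB/decade.

-20 dB/decade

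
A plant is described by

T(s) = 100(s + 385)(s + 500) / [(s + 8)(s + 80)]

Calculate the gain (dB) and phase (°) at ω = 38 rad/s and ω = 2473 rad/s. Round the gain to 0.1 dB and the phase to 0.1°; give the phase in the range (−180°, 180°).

ω = 38: 75.0 dB, -93.5°; ω = 2473: 40.3 dB, -18.2°

At s = jω = j38:
zero (s+385): 385 + j38 → |·| = √(385²+38²) = √149669 ≈ 386.87, ∠ = arctan(38/385) ≈ 5.64°
zero (s+500): 500 + j38 → |·| = √(500²+38²) = √251444 ≈ 501.44, ∠ = arctan(38/500) ≈ 4.35°
pole (s+8): 8 + j38 → |·| = √(8²+38²) = √1508 ≈ 38.833, ∠ = arctan(38/8) ≈ 78.11°
pole (s+80): 80 + j38 → |·| = √(80²+38²) = √7844 ≈ 88.566, ∠ = arctan(38/80) ≈ 25.41°
|T| = 100 · 1.9399e+05 / 3439.3 ≈ 5640.4
Gain = 20 log₁₀(5640.4) ≈ 75.03 dB
∠T = 9.99° − 103.52° = -93.53°

At s = jω = j2473:
zero (s+385): 385 + j2473 → |·| = √(385²+2473²) = √6263954 ≈ 2502.8, ∠ = arctan(2473/385) ≈ 81.15°
zero (s+500): 500 + j2473 → |·| = √(500²+2473²) = √6365729 ≈ 2523, ∠ = arctan(2473/500) ≈ 78.57°
pole (s+8): 8 + j2473 → |·| = √(8²+2473²) = √6115793 ≈ 2473, ∠ = arctan(2473/8) ≈ 89.81°
pole (s+80): 80 + j2473 → |·| = √(80²+2473²) = √6122129 ≈ 2474.3, ∠ = arctan(2473/80) ≈ 88.15°
|T| = 100 · 6.3146e+06 / 6.1189e+06 ≈ 103.2
Gain = 20 log₁₀(103.2) ≈ 40.27 dB
∠T = 159.72° − 177.96° = -18.24°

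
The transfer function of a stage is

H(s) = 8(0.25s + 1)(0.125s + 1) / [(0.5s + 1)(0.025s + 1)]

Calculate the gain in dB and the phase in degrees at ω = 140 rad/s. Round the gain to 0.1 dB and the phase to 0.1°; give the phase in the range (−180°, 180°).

25.7 dB, 11.9°

At ω = 140 rad/s:
zero (1 + j140·0.25) = 1 + j35 → |·| ≈ 35.014, ∠ ≈ 88.36°
zero (1 + j140·0.125) = 1 + j17.5 → |·| ≈ 17.529, ∠ ≈ 86.73°
pole (1 + j140·0.5) = 1 + j70 → |·| ≈ 70.007, ∠ ≈ 89.18°
pole (1 + j140·0.025) = 1 + j3.5 → |·| ≈ 3.6401, ∠ ≈ 74.05°
|H| = 8 · 35.014 · 17.529 / (70.007 · 3.6401) ≈ 19.268
Gain = 20 log₁₀(19.268) ≈ 25.70 dB
∠H = (88.36° + 86.73°) − (89.18° + 74.05°) = 11.86°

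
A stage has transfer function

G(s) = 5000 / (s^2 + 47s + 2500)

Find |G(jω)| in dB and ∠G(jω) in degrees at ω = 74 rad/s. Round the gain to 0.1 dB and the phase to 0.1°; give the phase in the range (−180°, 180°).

At s = jω = j74:
quadratic: (j74)² + 47·j74 + 2500 = -2976 + j3478 → |·| ≈ 4577.5, ∠ ≈ 130.55°
|G| = 5000 / 4577.5 ≈ 1.0923
Gain = 20 log₁₀(1.0923) ≈ 0.77 dB
∠G = 0.00° − 130.55° = -130.55°

0.8 dB, -130.6°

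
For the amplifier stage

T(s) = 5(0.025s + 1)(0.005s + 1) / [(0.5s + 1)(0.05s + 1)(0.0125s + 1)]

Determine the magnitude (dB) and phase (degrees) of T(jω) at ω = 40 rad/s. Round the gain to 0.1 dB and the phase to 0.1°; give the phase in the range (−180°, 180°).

At ω = 40 rad/s:
zero (1 + j40·0.025) = 1 + j1 → |·| ≈ 1.4142, ∠ ≈ 45.00°
zero (1 + j40·0.005) = 1 + j0.2 → |·| ≈ 1.0198, ∠ ≈ 11.31°
pole (1 + j40·0.5) = 1 + j20 → |·| ≈ 20.025, ∠ ≈ 87.14°
pole (1 + j40·0.05) = 1 + j2 → |·| ≈ 2.2361, ∠ ≈ 63.43°
pole (1 + j40·0.0125) = 1 + j0.5 → |·| ≈ 1.118, ∠ ≈ 26.57°
|T| = 5 · 1.4142 · 1.0198 / (20.025 · 2.2361 · 1.118) ≈ 0.14404
Gain = 20 log₁₀(0.14404) ≈ -16.83 dB
∠T = (45.00° + 11.31°) − (87.14° + 63.43° + 26.57°) = -120.83°

-16.8 dB, -120.8°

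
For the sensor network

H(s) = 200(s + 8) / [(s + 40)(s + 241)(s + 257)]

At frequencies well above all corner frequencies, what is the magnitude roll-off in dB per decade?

Each pole contributes −20 dB/decade at high frequency; each zero contributes +20 dB/decade.
Net: 1 zero(s) − 3 pole(s) → -40 dB/decade.

-40 dB/decade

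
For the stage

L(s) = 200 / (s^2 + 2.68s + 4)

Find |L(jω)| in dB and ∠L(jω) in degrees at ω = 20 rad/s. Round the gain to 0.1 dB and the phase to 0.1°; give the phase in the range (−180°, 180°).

At s = jω = j20:
quadratic: (j20)² + 2.68·j20 + 4 = -396 + j53.6 → |·| ≈ 399.61, ∠ ≈ 172.29°
|L| = 200 / 399.61 ≈ 0.50049
Gain = 20 log₁₀(0.50049) ≈ -6.01 dB
∠L = 0.00° − 172.29° = -172.29°

-6.0 dB, -172.3°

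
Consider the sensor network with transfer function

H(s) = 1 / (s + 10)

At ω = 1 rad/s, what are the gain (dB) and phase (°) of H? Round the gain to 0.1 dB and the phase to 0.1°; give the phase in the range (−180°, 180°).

-20.0 dB, -5.7°

Substitute s = j1:
Numerator: 1 = 1 + j0
Denominator: (j1) + 10 = 10 + j1
|N| = √(1² + 0²) ≈ 1, ∠N ≈ 0.00°
|D| = √(10² + 1²) ≈ 10.05, ∠D ≈ 5.71°
|H| = 1 / 10.05 ≈ 0.099502
Gain = 20 log₁₀(0.099502) ≈ -20.04 dB
∠H = 0.00° − 5.71° = -5.71°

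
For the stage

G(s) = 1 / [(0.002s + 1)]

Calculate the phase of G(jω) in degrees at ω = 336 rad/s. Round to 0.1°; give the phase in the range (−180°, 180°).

-33.9°

At ω = 336 rad/s:
pole (1 + j336·0.002) = 1 + j0.672 → |·| ≈ 1.2048, ∠ ≈ 33.90°
∠G = (0°) − (33.90°) = -33.90°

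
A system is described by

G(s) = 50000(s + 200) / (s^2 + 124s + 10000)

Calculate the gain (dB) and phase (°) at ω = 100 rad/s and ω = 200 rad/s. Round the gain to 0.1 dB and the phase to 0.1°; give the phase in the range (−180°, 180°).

ω = 100: 59.1 dB, -63.4°; ω = 200: 51.2 dB, -95.4°

At s = jω = j100:
zero (s+200): 200 + j100 → |·| = √(200²+100²) = √50000 ≈ 223.61, ∠ = arctan(100/200) ≈ 26.57°
quadratic: (j100)² + 124·j100 + 10000 = 0 + j12400 → |·| ≈ 12400, ∠ ≈ 90.00°
|G| = 50000 · 223.61 / 12400 ≈ 901.65
Gain = 20 log₁₀(901.65) ≈ 59.10 dB
∠G = 26.57° − 90.00° = -63.43°

At s = jω = j200:
zero (s+200): 200 + j200 → |·| = √(200²+200²) = √80000 ≈ 282.84, ∠ = arctan(200/200) ≈ 45.00°
quadratic: (j200)² + 124·j200 + 10000 = -30000 + j24800 → |·| ≈ 38924, ∠ ≈ 140.42°
|G| = 50000 · 282.84 / 38924 ≈ 363.32
Gain = 20 log₁₀(363.32) ≈ 51.21 dB
∠G = 45.00° − 140.42° = -95.42°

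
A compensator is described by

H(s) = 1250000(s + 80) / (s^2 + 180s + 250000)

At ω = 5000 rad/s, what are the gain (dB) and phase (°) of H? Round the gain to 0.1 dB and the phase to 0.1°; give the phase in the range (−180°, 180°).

48.0 dB, -88.8°

At s = jω = j5000:
zero (s+80): 80 + j5000 → |·| = √(80²+5000²) = √25006400 ≈ 5000.6, ∠ = arctan(5000/80) ≈ 89.08°
quadratic: (j5000)² + 180·j5000 + 250000 = -24750000 + j900000 → |·| ≈ 2.4766e+07, ∠ ≈ 177.92°
|H| = 1250000 · 5000.6 / 2.4766e+07 ≈ 252.39
Gain = 20 log₁₀(252.39) ≈ 48.04 dB
∠H = 89.08° − 177.92° = -88.84°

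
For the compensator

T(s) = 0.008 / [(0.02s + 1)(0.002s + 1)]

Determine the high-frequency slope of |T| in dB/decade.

-40 dB/decade

Each pole contributes −20 dB/decade at high frequency; each zero contributes +20 dB/decade.
Net: 0 zero(s) − 2 pole(s) → -40 dB/decade.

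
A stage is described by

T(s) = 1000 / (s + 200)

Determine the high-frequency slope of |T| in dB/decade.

Each pole contributes −20 dB/decade at high frequency; each zero contributes +20 dB/decade.
Net: 0 zero(s) − 1 pole(s) → -20 dB/decade.

-20 dB/decade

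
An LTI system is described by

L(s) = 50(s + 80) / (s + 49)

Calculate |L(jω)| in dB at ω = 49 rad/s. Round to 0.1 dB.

At s = jω = j49:
zero (s+80): 80 + j49 → |·| = √(80²+49²) = √8801 ≈ 93.814, ∠ = arctan(49/80) ≈ 31.49°
pole (s+49): 49 + j49 → |·| = √(49²+49²) = √4802 ≈ 69.296, ∠ = arctan(49/49) ≈ 45.00°
|L| = 50 · 93.814 / 69.296 ≈ 67.691
Gain = 20 log₁₀(67.691) ≈ 36.61 dB

36.6 dB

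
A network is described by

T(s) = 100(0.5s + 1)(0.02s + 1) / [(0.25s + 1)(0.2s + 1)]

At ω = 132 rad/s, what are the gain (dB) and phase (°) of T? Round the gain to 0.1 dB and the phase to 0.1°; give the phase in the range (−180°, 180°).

At ω = 132 rad/s:
zero (1 + j132·0.5) = 1 + j66 → |·| ≈ 66.008, ∠ ≈ 89.13°
zero (1 + j132·0.02) = 1 + j2.64 → |·| ≈ 2.823, ∠ ≈ 69.25°
pole (1 + j132·0.25) = 1 + j33 → |·| ≈ 33.015, ∠ ≈ 88.26°
pole (1 + j132·0.2) = 1 + j26.4 → |·| ≈ 26.419, ∠ ≈ 87.83°
|T| = 100 · 66.008 · 2.823 / (33.015 · 26.419) ≈ 21.364
Gain = 20 log₁₀(21.364) ≈ 26.59 dB
∠T = (89.13° + 69.25°) − (88.26° + 87.83°) = -17.71°

26.6 dB, -17.7°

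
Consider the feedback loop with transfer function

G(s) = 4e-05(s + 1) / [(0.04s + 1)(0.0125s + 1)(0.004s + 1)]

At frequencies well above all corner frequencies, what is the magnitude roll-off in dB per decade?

Each pole contributes −20 dB/decade at high frequency; each zero contributes +20 dB/decade.
Net: 1 zero(s) − 3 pole(s) → -40 dB/decade.

-40 dB/decade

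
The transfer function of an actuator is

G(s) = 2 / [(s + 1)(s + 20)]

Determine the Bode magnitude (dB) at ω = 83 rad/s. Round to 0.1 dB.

-71.0 dB

At s = jω = j83:
pole (s+1): 1 + j83 → |·| = √(1²+83²) = √6890 ≈ 83.006, ∠ = arctan(83/1) ≈ 89.31°
pole (s+20): 20 + j83 → |·| = √(20²+83²) = √7289 ≈ 85.376, ∠ = arctan(83/20) ≈ 76.45°
|G| = 2 / 7086.7 ≈ 0.00028222
Gain = 20 log₁₀(0.00028222) ≈ -70.99 dB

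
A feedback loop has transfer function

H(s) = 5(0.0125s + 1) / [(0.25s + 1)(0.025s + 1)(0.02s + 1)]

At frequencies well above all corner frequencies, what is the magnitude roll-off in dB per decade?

-40 dB/decade

Each pole contributes −20 dB/decade at high frequency; each zero contributes +20 dB/decade.
Net: 1 zero(s) − 3 pole(s) → -40 dB/decade.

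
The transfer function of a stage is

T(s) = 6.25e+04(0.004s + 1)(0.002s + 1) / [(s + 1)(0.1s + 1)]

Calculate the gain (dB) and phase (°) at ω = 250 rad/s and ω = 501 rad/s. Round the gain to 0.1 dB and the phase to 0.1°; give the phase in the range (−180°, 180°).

ω = 250: 24.0 dB, -105.9°; ω = 501: 17.9 dB, -70.2°

At ω = 250 rad/s:
zero (1 + j250·0.004) = 1 + j1 → |·| ≈ 1.4142, ∠ ≈ 45.00°
zero (1 + j250·0.002) = 1 + j0.5 → |·| ≈ 1.118, ∠ ≈ 26.57°
pole (1 + j250·1) = 1 + j250 → |·| ≈ 250, ∠ ≈ 89.77°
pole (1 + j250·0.1) = 1 + j25 → |·| ≈ 25.02, ∠ ≈ 87.71°
|T| = 6.25e+04 · 1.4142 · 1.118 / (250 · 25.02) ≈ 15.798
Gain = 20 log₁₀(15.798) ≈ 23.97 dB
∠T = (45.00° + 26.57°) − (89.77° + 87.71°) = -105.91°

At ω = 501 rad/s:
zero (1 + j501·0.004) = 1 + j2.004 → |·| ≈ 2.2396, ∠ ≈ 63.48°
zero (1 + j501·0.002) = 1 + j1.002 → |·| ≈ 1.4156, ∠ ≈ 45.06°
pole (1 + j501·1) = 1 + j501 → |·| ≈ 501, ∠ ≈ 89.89°
pole (1 + j501·0.1) = 1 + j50.1 → |·| ≈ 50.11, ∠ ≈ 88.86°
|T| = 6.25e+04 · 2.2396 · 1.4156 / (501 · 50.11) ≈ 7.8928
Gain = 20 log₁₀(7.8928) ≈ 17.94 dB
∠T = (63.48° + 45.06°) − (89.89° + 88.86°) = -70.21°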